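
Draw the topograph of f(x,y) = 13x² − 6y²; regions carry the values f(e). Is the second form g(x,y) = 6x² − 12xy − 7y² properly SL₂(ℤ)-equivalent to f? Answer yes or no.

D₁ = 312, D₂ = 312
river cycle of f (length 4): (-6, 12, 7), (7, 16, -2), (-2, 16, 7), (7, 12, -6)
river cycle of g (length 4): (-7, 12, 6), (6, 12, -7), (-7, 16, 2), (2, 16, -7)
cycles differ ⇒ inequivalent

no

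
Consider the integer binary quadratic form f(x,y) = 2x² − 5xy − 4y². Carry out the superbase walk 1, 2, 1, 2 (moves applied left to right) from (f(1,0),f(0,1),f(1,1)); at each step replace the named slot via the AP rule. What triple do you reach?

start (2,-4,-7) = (f(1,0),f(0,1),f(1,1))
replace slot 1: 2·((-4)+(-7)) − 2 = -24 → (-24,-4,-7)
replace slot 2: 2·((-24)+(-7)) − (-4) = -58 → (-24,-58,-7)
replace slot 1: 2·((-58)+(-7)) − (-24) = -106 → (-106,-58,-7)
replace slot 2: 2·((-106)+(-7)) − (-58) = -168 → (-106,-168,-7)

-106,-168,-7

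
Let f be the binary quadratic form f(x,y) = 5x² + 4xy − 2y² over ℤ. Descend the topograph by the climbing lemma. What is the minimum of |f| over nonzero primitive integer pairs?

river: ρ → (-2,4,5)
river: ρ → (5,6,-1)
river: ρ → (-1,6,5)
river: ρ → (5,4,-2)
closes: descent 0, river 4
min |a| on river = 1

1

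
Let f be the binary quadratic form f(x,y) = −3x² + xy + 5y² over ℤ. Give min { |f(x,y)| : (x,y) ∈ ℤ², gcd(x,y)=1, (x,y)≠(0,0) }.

descent: ρ → (5,-1,-3)
descent: ρ → (-3,7,1)  [lands on river]
river: ρ → (1,7,-3)
river: ρ → (-3,5,3)
river: ρ → (3,7,-1)
river: ρ → (-1,7,3)
river: ρ → (3,5,-3)
closes: descent 2, river 6
min |a| on river = 1

1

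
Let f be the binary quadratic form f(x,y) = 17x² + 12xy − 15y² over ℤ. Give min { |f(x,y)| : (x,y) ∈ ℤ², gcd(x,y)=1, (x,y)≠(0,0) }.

river: ρ → (-15,18,14)
river: ρ → (14,10,-19)
river: ρ → (-19,28,5)
river: ρ → (5,32,-7)
river: ρ → (-7,24,21)
river: ρ → (21,18,-10)
river: ρ → (-10,22,17)
river: ρ → (17,12,-15)
closes: descent 0, river 8
min |a| on river = 5

5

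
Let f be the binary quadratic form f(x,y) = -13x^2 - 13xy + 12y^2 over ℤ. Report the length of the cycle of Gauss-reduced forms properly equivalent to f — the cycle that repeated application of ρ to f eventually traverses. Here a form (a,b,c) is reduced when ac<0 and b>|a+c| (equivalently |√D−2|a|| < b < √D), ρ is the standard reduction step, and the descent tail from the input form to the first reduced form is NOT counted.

D = 793, ⌊√D⌋ = 28
descent: ρ → (12,13,-13)  [lands on river]
river: ρ → (-13,13,12)
river: ρ → (12,11,-14)
river: ρ → (-14,17,9)
river: ρ → (9,19,-12)
river: ρ → (-12,5,16)
river: ρ → (16,27,-1)
river: ρ → (-1,27,16)
river: ρ → (16,5,-12)
river: ρ → (-12,19,9)
river: ρ → (9,17,-14)
river: ρ → (-14,11,12)
ρ-cycle length = 12 (tail of 1 descent step not counted)

12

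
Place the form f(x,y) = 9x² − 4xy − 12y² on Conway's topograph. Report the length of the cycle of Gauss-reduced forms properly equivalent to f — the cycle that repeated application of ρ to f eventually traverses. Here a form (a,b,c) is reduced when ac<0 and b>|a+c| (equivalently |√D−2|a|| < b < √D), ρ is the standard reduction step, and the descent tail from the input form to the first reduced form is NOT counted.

D = 448, ⌊√D⌋ = 21
descent: ρ → (-12,4,9)  [lands on river]
river: ρ → (9,14,-7)
river: ρ → (-7,14,9)
river: ρ → (9,4,-12)
river: ρ → (-12,20,1)
river: ρ → (1,20,-12)
ρ-cycle length = 6 (tail of 1 descent step not counted)

6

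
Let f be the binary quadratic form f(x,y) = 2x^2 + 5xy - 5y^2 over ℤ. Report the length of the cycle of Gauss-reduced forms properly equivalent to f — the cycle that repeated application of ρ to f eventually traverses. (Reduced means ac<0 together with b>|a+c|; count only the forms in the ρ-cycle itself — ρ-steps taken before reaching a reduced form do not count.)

D = 65, ⌊√D⌋ = 8
river: ρ → (-5,5,2)
river: ρ → (2,7,-2)
river: ρ → (-2,5,5)
river: ρ → (5,5,-2)
river: ρ → (-2,7,2)
river: ρ → (2,5,-5)
ρ-cycle length = 6 (tail of 0 descent steps not counted)

6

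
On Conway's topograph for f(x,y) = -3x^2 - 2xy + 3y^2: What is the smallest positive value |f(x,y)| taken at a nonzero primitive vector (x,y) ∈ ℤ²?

descent: ρ → (3,2,-3)  [lands on river]
river: ρ → (-3,4,2)
river: ρ → (2,4,-3)
river: ρ → (-3,2,3)
river: ρ → (3,4,-2)
river: ρ → (-2,4,3)
closes: descent 1, river 6
min |a| on river = 2

2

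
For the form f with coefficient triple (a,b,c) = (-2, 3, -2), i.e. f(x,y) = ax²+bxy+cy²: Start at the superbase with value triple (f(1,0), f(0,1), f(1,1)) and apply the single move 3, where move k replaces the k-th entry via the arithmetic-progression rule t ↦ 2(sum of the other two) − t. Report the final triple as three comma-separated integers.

start (-2,-2,-1) = (f(1,0),f(0,1),f(1,1))
replace slot 3: 2·((-2)+(-2)) − (-1) = -7 → (-2,-2,-7)

-2,-2,-7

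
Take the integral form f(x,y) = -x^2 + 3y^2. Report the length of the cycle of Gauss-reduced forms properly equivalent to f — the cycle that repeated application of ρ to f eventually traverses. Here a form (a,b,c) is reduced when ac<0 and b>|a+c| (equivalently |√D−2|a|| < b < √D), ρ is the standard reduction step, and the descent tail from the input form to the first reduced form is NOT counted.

D = 12, ⌊√D⌋ = 3
descent: ρ → (3,0,-1)
descent: ρ → (-1,2,2)  [lands on river]
river: ρ → (2,2,-1)
ρ-cycle length = 2 (tail of 2 descent steps not counted)

2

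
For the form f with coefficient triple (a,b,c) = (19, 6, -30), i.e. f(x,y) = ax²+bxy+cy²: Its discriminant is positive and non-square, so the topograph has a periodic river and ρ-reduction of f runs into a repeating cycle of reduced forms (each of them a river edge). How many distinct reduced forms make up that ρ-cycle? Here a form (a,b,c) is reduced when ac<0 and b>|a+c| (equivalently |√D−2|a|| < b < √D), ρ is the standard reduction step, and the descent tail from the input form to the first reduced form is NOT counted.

D = 2316, ⌊√D⌋ = 48
descent: ρ → (-30,-6,19)
descent: ρ → (19,44,-5)  [lands on river]
river: ρ → (-5,46,10)
river: ρ → (10,34,-29)
river: ρ → (-29,24,15)
river: ρ → (15,36,-17)
river: ρ → (-17,32,19)
ρ-cycle length = 6 (tail of 2 descent steps not counted)

6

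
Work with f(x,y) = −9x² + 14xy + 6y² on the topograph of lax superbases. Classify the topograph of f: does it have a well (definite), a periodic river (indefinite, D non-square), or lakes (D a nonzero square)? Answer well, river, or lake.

D = b²−4ac = 14² − 4·(-9)·6 = 412
D > 0 non-square ⇒ indefinite ⇒ periodic river

river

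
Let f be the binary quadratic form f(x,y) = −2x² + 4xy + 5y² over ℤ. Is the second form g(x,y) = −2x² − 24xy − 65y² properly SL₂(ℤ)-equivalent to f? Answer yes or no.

D₁ = 56, D₂ = 56
river cycle of f (length 4): (5, 6, -1), (-1, 6, 5), (5, 4, -2), (-2, 4, 5)
river cycle of g (length 4): (-2, 4, 5), (5, 6, -1), (-1, 6, 5), (5, 4, -2)
cycles coincide ⇒ equivalent

yes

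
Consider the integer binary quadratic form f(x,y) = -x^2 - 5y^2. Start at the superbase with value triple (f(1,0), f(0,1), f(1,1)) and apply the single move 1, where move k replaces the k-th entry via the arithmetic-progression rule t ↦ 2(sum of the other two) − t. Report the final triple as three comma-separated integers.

start (-1,-5,-6) = (f(1,0),f(0,1),f(1,1))
replace slot 1: 2·((-5)+(-6)) − (-1) = -21 → (-21,-5,-6)

-21,-5,-6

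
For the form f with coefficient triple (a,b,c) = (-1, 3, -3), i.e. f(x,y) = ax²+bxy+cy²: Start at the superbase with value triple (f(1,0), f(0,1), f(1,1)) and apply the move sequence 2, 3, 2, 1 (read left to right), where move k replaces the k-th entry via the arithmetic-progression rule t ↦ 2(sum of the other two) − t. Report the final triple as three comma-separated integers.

start (-1,-3,-1) = (f(1,0),f(0,1),f(1,1))
replace slot 2: 2·((-1)+(-1)) − (-3) = -1 → (-1,-1,-1)
replace slot 3: 2·((-1)+(-1)) − (-1) = -3 → (-1,-1,-3)
replace slot 2: 2·((-1)+(-3)) − (-1) = -7 → (-1,-7,-3)
replace slot 1: 2·((-7)+(-3)) − (-1) = -19 → (-19,-7,-3)

-19,-7,-3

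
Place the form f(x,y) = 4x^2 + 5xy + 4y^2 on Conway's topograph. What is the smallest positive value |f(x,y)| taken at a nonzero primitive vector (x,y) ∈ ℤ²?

translate: b→-3 (≡5 mod 8), so (4,5,4)→(4,-3,3)
flip: (4,-3,3)→(3,3,4)
reduced (well bottom): (3,3,4) with a≤c, −a<b≤a
well minimum = a = 3

3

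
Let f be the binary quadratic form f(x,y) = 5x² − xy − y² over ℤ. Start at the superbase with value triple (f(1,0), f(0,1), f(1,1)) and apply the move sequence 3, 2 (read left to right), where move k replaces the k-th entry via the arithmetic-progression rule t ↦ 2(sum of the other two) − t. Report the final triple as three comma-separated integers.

start (5,-1,3) = (f(1,0),f(0,1),f(1,1))
replace slot 3: 2·(5+(-1)) − 3 = 5 → (5,-1,5)
replace slot 2: 2·(5+5) − (-1) = 21 → (5,21,5)

5,21,5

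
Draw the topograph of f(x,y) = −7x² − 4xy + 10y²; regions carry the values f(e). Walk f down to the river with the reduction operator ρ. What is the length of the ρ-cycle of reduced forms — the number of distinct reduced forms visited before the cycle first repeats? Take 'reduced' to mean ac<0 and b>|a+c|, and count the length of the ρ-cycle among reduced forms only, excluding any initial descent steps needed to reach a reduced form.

D = 296, ⌊√D⌋ = 17
descent: ρ → (10,4,-7)  [lands on river]
river: ρ → (-7,10,7)
river: ρ → (7,4,-10)
river: ρ → (-10,16,1)
river: ρ → (1,16,-10)
river: ρ → (-10,4,7)
river: ρ → (7,10,-7)
river: ρ → (-7,4,10)
river: ρ → (10,16,-1)
river: ρ → (-1,16,10)
ρ-cycle length = 10 (tail of 1 descent step not counted)

10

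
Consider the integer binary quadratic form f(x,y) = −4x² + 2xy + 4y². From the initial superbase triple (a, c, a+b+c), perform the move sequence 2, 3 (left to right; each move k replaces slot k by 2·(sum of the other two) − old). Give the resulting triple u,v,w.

start (-4,4,2) = (f(1,0),f(0,1),f(1,1))
replace slot 2: 2·((-4)+2) − 4 = -8 → (-4,-8,2)
replace slot 3: 2·((-4)+(-8)) − 2 = -26 → (-4,-8,-26)

-4,-8,-26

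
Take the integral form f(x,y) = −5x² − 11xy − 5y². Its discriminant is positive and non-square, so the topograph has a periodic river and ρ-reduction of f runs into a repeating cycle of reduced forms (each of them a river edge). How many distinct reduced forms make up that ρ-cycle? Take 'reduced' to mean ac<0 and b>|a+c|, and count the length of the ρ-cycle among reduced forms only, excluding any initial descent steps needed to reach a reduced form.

D = 21, ⌊√D⌋ = 4
descent: ρ → (-5,1,1)
descent: ρ → (1,3,-3)  [lands on river]
river: ρ → (-3,3,1)
ρ-cycle length = 2 (tail of 2 descent steps not counted)

2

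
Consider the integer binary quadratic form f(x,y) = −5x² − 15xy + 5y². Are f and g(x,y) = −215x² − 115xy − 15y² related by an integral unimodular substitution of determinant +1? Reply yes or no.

D₁ = 325, D₂ = 325
river cycle of f (length 2): (5, 15, -5), (-5, 15, 5)
river cycle of g (length 2): (5, 15, -5), (-5, 15, 5)
cycles coincide ⇒ equivalent

yes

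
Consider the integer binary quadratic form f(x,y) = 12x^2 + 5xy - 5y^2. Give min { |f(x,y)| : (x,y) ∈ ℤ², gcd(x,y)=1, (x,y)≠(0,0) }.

descent: ρ → (-5,15,2)  [lands on river]
river: ρ → (2,13,-12)
river: ρ → (-12,11,3)
river: ρ → (3,13,-8)
river: ρ → (-8,3,8)
river: ρ → (8,13,-3)
river: ρ → (-3,11,12)
river: ρ → (12,13,-2)
river: ρ → (-2,15,5)
river: ρ → (5,15,-2)
river: ρ → (-2,13,12)
river: ρ → (12,11,-3)
river: ρ → (-3,13,8)
river: ρ → (8,3,-8)
river: ρ → (-8,13,3)
river: ρ → (3,11,-12)
river: ρ → (-12,13,2)
river: ρ → (2,15,-5)
closes: descent 1, river 18
min |a| on river = 2

2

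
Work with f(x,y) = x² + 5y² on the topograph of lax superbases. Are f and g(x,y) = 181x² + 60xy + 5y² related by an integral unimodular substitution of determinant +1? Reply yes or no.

D₁ = -20, D₂ = -20
f: reduced (well bottom): (1,0,5) with a≤c, −a<b≤a
g: flip: (181,60,5)→(5,-60,181)
g: translate: b→0 (≡-60 mod 10), so (5,-60,181)→(5,0,1)
g: flip: (5,0,1)→(1,0,5)
g: reduced (well bottom): (1,0,5) with a≤c, −a<b≤a
reduced forms (1, 0, 5) vs (1, 0, 5) ⇒ equivalent

yes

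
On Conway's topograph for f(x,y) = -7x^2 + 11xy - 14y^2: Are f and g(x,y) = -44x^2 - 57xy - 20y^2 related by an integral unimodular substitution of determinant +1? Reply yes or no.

D₁ = -271, D₂ = -271
f is negative-definite; reduce −f:
−f: translate: b→3 (≡-11 mod 14), so (7,-11,14)→(7,3,10)
−f: reduced (well bottom): (7,3,10) with a≤c, −a<b≤a
flip sign back: reduced form of f is (-7,-3,-10)
g is negative-definite; reduce −g:
−g: translate: b→-31 (≡57 mod 88), so (44,57,20)→(44,-31,7)
−g: flip: (44,-31,7)→(7,31,44)
−g: translate: b→3 (≡31 mod 14), so (7,31,44)→(7,3,10)
−g: reduced (well bottom): (7,3,10) with a≤c, −a<b≤a
flip sign back: reduced form of g is (-7,-3,-10)
reduced forms (-7, -3, -10) vs (-7, -3, -10) ⇒ equivalent

yes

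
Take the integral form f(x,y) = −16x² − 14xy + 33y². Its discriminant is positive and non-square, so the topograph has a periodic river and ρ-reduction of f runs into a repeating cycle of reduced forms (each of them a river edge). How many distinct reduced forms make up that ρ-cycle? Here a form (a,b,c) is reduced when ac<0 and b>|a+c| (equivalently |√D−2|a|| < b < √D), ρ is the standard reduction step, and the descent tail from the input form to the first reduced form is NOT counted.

D = 2308, ⌊√D⌋ = 48
descent: ρ → (33,14,-16)
descent: ρ → (-16,18,31)  [lands on river]
river: ρ → (31,44,-3)
river: ρ → (-3,46,16)
river: ρ → (16,18,-31)
river: ρ → (-31,44,3)
river: ρ → (3,46,-16)
ρ-cycle length = 6 (tail of 2 descent steps not counted)

6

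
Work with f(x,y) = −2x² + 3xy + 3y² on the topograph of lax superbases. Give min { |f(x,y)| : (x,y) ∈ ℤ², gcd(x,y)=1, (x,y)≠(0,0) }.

river: ρ → (3,3,-2)
river: ρ → (-2,5,1)
river: ρ → (1,5,-2)
river: ρ → (-2,3,3)
closes: descent 0, river 4
min |a| on river = 1

1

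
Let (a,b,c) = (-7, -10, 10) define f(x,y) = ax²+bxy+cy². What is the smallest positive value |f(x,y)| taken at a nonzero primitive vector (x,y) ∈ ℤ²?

descent: ρ → (10,10,-7)  [lands on river]
river: ρ → (-7,18,2)
river: ρ → (2,18,-7)
river: ρ → (-7,10,10)
closes: descent 1, river 4
min |a| on river = 2

2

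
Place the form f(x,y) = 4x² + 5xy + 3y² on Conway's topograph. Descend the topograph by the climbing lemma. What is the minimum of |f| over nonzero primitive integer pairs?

translate: b→-3 (≡5 mod 8), so (4,5,3)→(4,-3,2)
flip: (4,-3,2)→(2,3,4)
translate: b→-1 (≡3 mod 4), so (2,3,4)→(2,-1,3)
reduced (well bottom): (2,-1,3) with a≤c, −a<b≤a
well minimum = a = 2

2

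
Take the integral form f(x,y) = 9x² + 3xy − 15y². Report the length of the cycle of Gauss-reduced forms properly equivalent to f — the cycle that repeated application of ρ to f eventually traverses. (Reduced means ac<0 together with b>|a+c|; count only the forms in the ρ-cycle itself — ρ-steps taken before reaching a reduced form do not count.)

D = 549, ⌊√D⌋ = 23
descent: ρ → (-15,-3,9)
descent: ρ → (9,21,-3)  [lands on river]
river: ρ → (-3,21,9)
river: ρ → (9,15,-9)
river: ρ → (-9,21,3)
river: ρ → (3,21,-9)
river: ρ → (-9,15,9)
ρ-cycle length = 6 (tail of 2 descent steps not counted)

6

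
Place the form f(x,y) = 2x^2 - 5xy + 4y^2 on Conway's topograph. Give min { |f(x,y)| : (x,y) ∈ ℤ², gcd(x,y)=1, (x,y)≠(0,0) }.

translate: b→-1 (≡-5 mod 4), so (2,-5,4)→(2,-1,1)
flip: (2,-1,1)→(1,1,2)
reduced (well bottom): (1,1,2) with a≤c, −a<b≤a
well minimum = a = 1

1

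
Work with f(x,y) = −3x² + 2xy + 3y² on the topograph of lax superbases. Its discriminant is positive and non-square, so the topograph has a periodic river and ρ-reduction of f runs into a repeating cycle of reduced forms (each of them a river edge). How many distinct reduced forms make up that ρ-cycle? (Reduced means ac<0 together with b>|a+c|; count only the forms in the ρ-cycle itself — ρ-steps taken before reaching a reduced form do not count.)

D = 40, ⌊√D⌋ = 6
river: ρ → (3,4,-2)
river: ρ → (-2,4,3)
river: ρ → (3,2,-3)
river: ρ → (-3,4,2)
river: ρ → (2,4,-3)
river: ρ → (-3,2,3)
ρ-cycle length = 6 (tail of 0 descent steps not counted)

6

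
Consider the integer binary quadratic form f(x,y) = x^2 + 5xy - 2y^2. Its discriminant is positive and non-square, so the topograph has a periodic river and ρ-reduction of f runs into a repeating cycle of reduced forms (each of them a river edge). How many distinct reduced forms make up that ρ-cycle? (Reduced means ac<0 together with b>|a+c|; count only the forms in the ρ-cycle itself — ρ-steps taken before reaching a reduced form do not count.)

D = 33, ⌊√D⌋ = 5
river: ρ → (-2,3,3)
river: ρ → (3,3,-2)
river: ρ → (-2,5,1)
river: ρ → (1,5,-2)
ρ-cycle length = 4 (tail of 0 descent steps not counted)

4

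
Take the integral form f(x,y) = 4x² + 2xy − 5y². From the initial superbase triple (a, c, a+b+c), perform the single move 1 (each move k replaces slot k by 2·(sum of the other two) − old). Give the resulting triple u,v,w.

start (4,-5,1) = (f(1,0),f(0,1),f(1,1))
replace slot 1: 2·((-5)+1) − 4 = -12 → (-12,-5,1)

-12,-5,1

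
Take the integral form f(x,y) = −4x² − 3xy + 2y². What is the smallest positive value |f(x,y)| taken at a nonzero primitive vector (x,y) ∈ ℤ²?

descent: ρ → (2,3,-4)  [lands on river]
river: ρ → (-4,5,1)
river: ρ → (1,5,-4)
river: ρ → (-4,3,2)
river: ρ → (2,5,-2)
river: ρ → (-2,3,4)
river: ρ → (4,5,-1)
river: ρ → (-1,5,4)
river: ρ → (4,3,-2)
river: ρ → (-2,5,2)
closes: descent 1, river 10
min |a| on river = 1

1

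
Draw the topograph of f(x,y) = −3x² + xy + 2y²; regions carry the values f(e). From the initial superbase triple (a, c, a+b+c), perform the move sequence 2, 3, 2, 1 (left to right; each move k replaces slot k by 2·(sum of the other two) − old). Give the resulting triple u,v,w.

start (-3,2,0) = (f(1,0),f(0,1),f(1,1))
replace slot 2: 2·((-3)+0) − 2 = -8 → (-3,-8,0)
replace slot 3: 2·((-3)+(-8)) − 0 = -22 → (-3,-8,-22)
replace slot 2: 2·((-3)+(-22)) − (-8) = -42 → (-3,-42,-22)
replace slot 1: 2·((-42)+(-22)) − (-3) = -125 → (-125,-42,-22)

-125,-42,-22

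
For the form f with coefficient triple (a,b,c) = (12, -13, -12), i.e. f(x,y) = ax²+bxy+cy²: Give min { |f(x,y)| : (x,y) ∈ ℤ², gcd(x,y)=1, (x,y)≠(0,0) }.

descent: ρ → (-12,13,12)  [lands on river]
river: ρ → (12,11,-13)
river: ρ → (-13,15,10)
river: ρ → (10,25,-3)
river: ρ → (-3,23,18)
river: ρ → (18,13,-8)
river: ρ → (-8,19,12)
river: ρ → (12,5,-15)
river: ρ → (-15,25,2)
river: ρ → (2,27,-2)
river: ρ → (-2,25,15)
river: ρ → (15,5,-12)
river: ρ → (-12,19,8)
river: ρ → (8,13,-18)
river: ρ → (-18,23,3)
river: ρ → (3,25,-10)
river: ρ → (-10,15,13)
river: ρ → (13,11,-12)
closes: descent 1, river 18
min |a| on river = 2

2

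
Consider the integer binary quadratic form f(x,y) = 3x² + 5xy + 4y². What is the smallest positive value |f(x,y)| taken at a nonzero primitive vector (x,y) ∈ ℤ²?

translate: b→-1 (≡5 mod 6), so (3,5,4)→(3,-1,2)
flip: (3,-1,2)→(2,1,3)
reduced (well bottom): (2,1,3) with a≤c, −a<b≤a
well minimum = a = 2

2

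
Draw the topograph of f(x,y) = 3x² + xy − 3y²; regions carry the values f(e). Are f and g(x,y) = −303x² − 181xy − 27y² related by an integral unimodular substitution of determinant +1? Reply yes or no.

D₁ = 37, D₂ = 37
river cycle of f (length 6): (-3, 5, 1), (1, 5, -3), (-3, 1, 3), (3, 5, -1), (-1, 5, 3), (3, 1, -3)
river cycle of g (length 6): (-3, 5, 1), (1, 5, -3), (-3, 1, 3), (3, 5, -1), (-1, 5, 3), (3, 1, -3)
cycles coincide ⇒ equivalent

yes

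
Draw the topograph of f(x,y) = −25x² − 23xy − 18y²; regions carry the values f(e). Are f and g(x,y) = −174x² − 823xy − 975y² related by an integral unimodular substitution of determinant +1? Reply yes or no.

D₁ = -1271, D₂ = -1271
f is negative-definite; reduce −f:
−f: flip: (25,23,18)→(18,-23,25)
−f: translate: b→13 (≡-23 mod 36), so (18,-23,25)→(18,13,20)
−f: reduced (well bottom): (18,13,20) with a≤c, −a<b≤a
flip sign back: reduced form of f is (-18,-13,-20)
g is negative-definite; reduce −g:
−g: translate: b→127 (≡823 mod 348), so (174,823,975)→(174,127,25)
−g: flip: (174,127,25)→(25,-127,174)
−g: translate: b→23 (≡-127 mod 50), so (25,-127,174)→(25,23,18)
−g: flip: (25,23,18)→(18,-23,25)
−g: translate: b→13 (≡-23 mod 36), so (18,-23,25)→(18,13,20)
−g: reduced (well bottom): (18,13,20) with a≤c, −a<b≤a
flip sign back: reduced form of g is (-18,-13,-20)
reduced forms (-18, -13, -20) vs (-18, -13, -20) ⇒ equivalent

yes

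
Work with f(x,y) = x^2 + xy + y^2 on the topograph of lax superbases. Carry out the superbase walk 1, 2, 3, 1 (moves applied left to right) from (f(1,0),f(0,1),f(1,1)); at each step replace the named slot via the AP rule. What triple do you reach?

start (1,1,3) = (f(1,0),f(0,1),f(1,1))
replace slot 1: 2·(1+3) − 1 = 7 → (7,1,3)
replace slot 2: 2·(7+3) − 1 = 19 → (7,19,3)
replace slot 3: 2·(7+19) − 3 = 49 → (7,19,49)
replace slot 1: 2·(19+49) − 7 = 129 → (129,19,49)

129,19,49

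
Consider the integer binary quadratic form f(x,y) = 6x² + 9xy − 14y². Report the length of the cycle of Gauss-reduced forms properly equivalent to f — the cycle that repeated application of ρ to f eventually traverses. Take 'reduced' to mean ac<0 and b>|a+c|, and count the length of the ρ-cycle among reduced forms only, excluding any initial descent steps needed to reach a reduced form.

D = 417, ⌊√D⌋ = 20
river: ρ → (-14,19,1)
river: ρ → (1,19,-14)
river: ρ → (-14,9,6)
river: ρ → (6,15,-8)
river: ρ → (-8,17,4)
river: ρ → (4,15,-12)
river: ρ → (-12,9,7)
river: ρ → (7,19,-2)
river: ρ → (-2,17,16)
river: ρ → (16,15,-3)
river: ρ → (-3,15,16)
river: ρ → (16,17,-2)
river: ρ → (-2,19,7)
river: ρ → (7,9,-12)
river: ρ → (-12,15,4)
river: ρ → (4,17,-8)
river: ρ → (-8,15,6)
river: ρ → (6,9,-14)
ρ-cycle length = 18 (tail of 0 descent steps not counted)

18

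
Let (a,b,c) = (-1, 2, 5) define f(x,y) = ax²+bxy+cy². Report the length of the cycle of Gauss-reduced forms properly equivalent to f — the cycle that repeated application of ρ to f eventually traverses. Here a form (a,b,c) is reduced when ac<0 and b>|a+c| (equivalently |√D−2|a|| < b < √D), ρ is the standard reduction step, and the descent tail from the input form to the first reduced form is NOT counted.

D = 24, ⌊√D⌋ = 4
descent: ρ → (5,-2,-1)
descent: ρ → (-1,4,2)  [lands on river]
river: ρ → (2,4,-1)
ρ-cycle length = 2 (tail of 2 descent steps not counted)

2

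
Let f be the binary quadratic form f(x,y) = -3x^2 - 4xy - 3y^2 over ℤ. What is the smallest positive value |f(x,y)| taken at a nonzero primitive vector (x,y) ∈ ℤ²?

translate: b→-2 (≡4 mod 6), so (3,4,3)→(3,-2,2)
flip: (3,-2,2)→(2,2,3)
reduced (well bottom): (2,2,3) with a≤c, −a<b≤a
well minimum |f| = |-2| = 2 (negative-definite)

2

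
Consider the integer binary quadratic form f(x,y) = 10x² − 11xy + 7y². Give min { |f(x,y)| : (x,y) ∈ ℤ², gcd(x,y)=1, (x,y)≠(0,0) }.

translate: b→9 (≡-11 mod 20), so (10,-11,7)→(10,9,6)
flip: (10,9,6)→(6,-9,10)
translate: b→3 (≡-9 mod 12), so (6,-9,10)→(6,3,7)
reduced (well bottom): (6,3,7) with a≤c, −a<b≤a
well minimum = a = 6

6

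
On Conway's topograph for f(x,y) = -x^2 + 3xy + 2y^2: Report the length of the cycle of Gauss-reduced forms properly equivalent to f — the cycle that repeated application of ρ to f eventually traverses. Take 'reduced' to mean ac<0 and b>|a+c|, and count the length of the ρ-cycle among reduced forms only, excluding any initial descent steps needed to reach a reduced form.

D = 17, ⌊√D⌋ = 4
river: ρ → (2,1,-2)
river: ρ → (-2,3,1)
river: ρ → (1,3,-2)
river: ρ → (-2,1,2)
river: ρ → (2,3,-1)
river: ρ → (-1,3,2)
ρ-cycle length = 6 (tail of 0 descent steps not counted)

6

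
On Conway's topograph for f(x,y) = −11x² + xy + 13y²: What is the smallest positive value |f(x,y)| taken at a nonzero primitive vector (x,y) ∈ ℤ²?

descent: ρ → (13,-1,-11)
descent: ρ → (-11,23,1)  [lands on river]
river: ρ → (1,23,-11)
river: ρ → (-11,21,3)
river: ρ → (3,21,-11)
closes: descent 2, river 4
min |a| on river = 1

1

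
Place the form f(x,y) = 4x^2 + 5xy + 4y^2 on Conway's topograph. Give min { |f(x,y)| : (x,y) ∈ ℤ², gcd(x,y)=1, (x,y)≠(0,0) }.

translate: b→-3 (≡5 mod 8), so (4,5,4)→(4,-3,3)
flip: (4,-3,3)→(3,3,4)
reduced (well bottom): (3,3,4) with a≤c, −a<b≤a
well minimum = a = 3

3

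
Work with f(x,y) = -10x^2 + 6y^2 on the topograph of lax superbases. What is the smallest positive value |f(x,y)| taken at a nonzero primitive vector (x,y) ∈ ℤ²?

descent: ρ → (6,12,-4)  [lands on river]
river: ρ → (-4,12,6)
closes: descent 1, river 2
min |a| on river = 4

4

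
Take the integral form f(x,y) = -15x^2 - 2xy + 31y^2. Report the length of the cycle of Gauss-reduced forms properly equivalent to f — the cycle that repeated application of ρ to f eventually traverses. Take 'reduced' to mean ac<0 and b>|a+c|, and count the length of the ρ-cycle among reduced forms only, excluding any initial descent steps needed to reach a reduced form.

D = 1864, ⌊√D⌋ = 43
descent: ρ → (31,2,-15)
descent: ρ → (-15,28,18)  [lands on river]
river: ρ → (18,8,-25)
river: ρ → (-25,42,1)
river: ρ → (1,42,-25)
river: ρ → (-25,8,18)
river: ρ → (18,28,-15)
river: ρ → (-15,32,14)
river: ρ → (14,24,-23)
river: ρ → (-23,22,15)
river: ρ → (15,38,-7)
river: ρ → (-7,32,30)
river: ρ → (30,28,-9)
river: ρ → (-9,26,33)
river: ρ → (33,40,-2)
river: ρ → (-2,40,33)
river: ρ → (33,26,-9)
river: ρ → (-9,28,30)
river: ρ → (30,32,-7)
river: ρ → (-7,38,15)
river: ρ → (15,22,-23)
river: ρ → (-23,24,14)
river: ρ → (14,32,-15)
ρ-cycle length = 22 (tail of 2 descent steps not counted)

22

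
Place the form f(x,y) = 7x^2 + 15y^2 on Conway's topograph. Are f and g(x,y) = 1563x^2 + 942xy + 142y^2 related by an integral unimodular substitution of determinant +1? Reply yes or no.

D₁ = -420, D₂ = -420
f: reduced (well bottom): (7,0,15) with a≤c, −a<b≤a
g: flip: (1563,942,142)→(142,-942,1563)
g: translate: b→-90 (≡-942 mod 284), so (142,-942,1563)→(142,-90,15)
g: flip: (142,-90,15)→(15,90,142)
g: translate: b→0 (≡90 mod 30), so (15,90,142)→(15,0,7)
g: flip: (15,0,7)→(7,0,15)
g: reduced (well bottom): (7,0,15) with a≤c, −a<b≤a
reduced forms (7, 0, 15) vs (7, 0, 15) ⇒ equivalent

yes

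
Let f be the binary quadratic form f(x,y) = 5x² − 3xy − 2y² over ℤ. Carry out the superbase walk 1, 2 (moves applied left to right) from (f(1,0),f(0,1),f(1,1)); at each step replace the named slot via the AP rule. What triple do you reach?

start (5,-2,0) = (f(1,0),f(0,1),f(1,1))
replace slot 1: 2·((-2)+0) − 5 = -9 → (-9,-2,0)
replace slot 2: 2·((-9)+0) − (-2) = -16 → (-9,-16,0)

-9,-16,0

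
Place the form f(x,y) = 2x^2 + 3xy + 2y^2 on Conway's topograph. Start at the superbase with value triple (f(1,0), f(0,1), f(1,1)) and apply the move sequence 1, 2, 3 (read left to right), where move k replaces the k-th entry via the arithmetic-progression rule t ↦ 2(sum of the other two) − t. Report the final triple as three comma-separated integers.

start (2,2,7) = (f(1,0),f(0,1),f(1,1))
replace slot 1: 2·(2+7) − 2 = 16 → (16,2,7)
replace slot 2: 2·(16+7) − 2 = 44 → (16,44,7)
replace slot 3: 2·(16+44) − 7 = 113 → (16,44,113)

16,44,113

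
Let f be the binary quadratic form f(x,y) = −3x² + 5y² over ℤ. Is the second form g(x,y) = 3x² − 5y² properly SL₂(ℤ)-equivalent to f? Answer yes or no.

D₁ = 60, D₂ = 60
river cycle of f (length 2): (-3, 6, 2), (2, 6, -3)
river cycle of g (length 2): (3, 6, -2), (-2, 6, 3)
cycles differ ⇒ inequivalent

no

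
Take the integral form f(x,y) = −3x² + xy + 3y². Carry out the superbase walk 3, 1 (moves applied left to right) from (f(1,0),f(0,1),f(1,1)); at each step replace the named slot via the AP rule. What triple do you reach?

start (-3,3,1) = (f(1,0),f(0,1),f(1,1))
replace slot 3: 2·((-3)+3) − 1 = -1 → (-3,3,-1)
replace slot 1: 2·(3+(-1)) − (-3) = 7 → (7,3,-1)

7,3,-1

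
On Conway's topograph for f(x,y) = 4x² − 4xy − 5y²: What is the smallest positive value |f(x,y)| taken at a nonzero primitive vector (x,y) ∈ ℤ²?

descent: ρ → (-5,4,4)  [lands on river]
river: ρ → (4,4,-5)
river: ρ → (-5,6,3)
river: ρ → (3,6,-5)
closes: descent 1, river 4
min |a| on river = 3

3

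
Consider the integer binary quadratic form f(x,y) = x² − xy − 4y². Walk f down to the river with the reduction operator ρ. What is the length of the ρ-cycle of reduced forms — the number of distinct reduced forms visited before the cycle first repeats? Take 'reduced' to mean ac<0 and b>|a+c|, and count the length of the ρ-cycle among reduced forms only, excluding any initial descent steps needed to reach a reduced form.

D = 17, ⌊√D⌋ = 4
descent: ρ → (-4,1,1)
descent: ρ → (1,3,-2)  [lands on river]
river: ρ → (-2,1,2)
river: ρ → (2,3,-1)
river: ρ → (-1,3,2)
river: ρ → (2,1,-2)
river: ρ → (-2,3,1)
ρ-cycle length = 6 (tail of 2 descent steps not counted)

6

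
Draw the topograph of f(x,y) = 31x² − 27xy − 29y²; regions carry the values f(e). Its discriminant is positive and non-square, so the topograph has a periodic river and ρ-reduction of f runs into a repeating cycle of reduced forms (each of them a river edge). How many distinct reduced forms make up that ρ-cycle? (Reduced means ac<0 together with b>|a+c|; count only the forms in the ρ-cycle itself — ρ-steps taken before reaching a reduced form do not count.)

D = 4325, ⌊√D⌋ = 65
descent: ρ → (-29,27,31)  [lands on river]
river: ρ → (31,35,-25)
river: ρ → (-25,65,1)
river: ρ → (1,65,-25)
river: ρ → (-25,35,31)
river: ρ → (31,27,-29)
river: ρ → (-29,31,29)
river: ρ → (29,27,-31)
river: ρ → (-31,35,25)
river: ρ → (25,65,-1)
river: ρ → (-1,65,25)
river: ρ → (25,35,-31)
river: ρ → (-31,27,29)
river: ρ → (29,31,-29)
ρ-cycle length = 14 (tail of 1 descent step not counted)

14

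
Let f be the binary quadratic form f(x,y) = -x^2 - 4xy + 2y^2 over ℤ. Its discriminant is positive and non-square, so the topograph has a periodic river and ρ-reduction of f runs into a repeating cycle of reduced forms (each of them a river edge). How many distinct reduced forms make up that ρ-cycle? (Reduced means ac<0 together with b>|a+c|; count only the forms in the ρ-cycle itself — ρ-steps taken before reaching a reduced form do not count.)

D = 24, ⌊√D⌋ = 4
descent: ρ → (2,4,-1)  [lands on river]
river: ρ → (-1,4,2)
ρ-cycle length = 2 (tail of 1 descent step not counted)

2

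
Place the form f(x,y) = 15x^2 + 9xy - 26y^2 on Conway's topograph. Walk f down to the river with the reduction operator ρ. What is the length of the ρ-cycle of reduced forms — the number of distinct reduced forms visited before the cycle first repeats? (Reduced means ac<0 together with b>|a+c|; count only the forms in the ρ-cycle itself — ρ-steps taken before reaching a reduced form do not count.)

D = 1641, ⌊√D⌋ = 40
descent: ρ → (-26,-9,15)
descent: ρ → (15,39,-2)  [lands on river]
river: ρ → (-2,37,34)
river: ρ → (34,31,-5)
river: ρ → (-5,39,6)
river: ρ → (6,33,-23)
river: ρ → (-23,13,16)
river: ρ → (16,19,-20)
river: ρ → (-20,21,15)
ρ-cycle length = 8 (tail of 2 descent steps not counted)

8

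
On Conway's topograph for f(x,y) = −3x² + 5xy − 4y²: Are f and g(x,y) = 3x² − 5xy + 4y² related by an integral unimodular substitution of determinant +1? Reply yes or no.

D₁ = -23, D₂ = -23
f is negative-definite; reduce −f:
−f: translate: b→1 (≡-5 mod 6), so (3,-5,4)→(3,1,2)
−f: flip: (3,1,2)→(2,-1,3)
−f: reduced (well bottom): (2,-1,3) with a≤c, −a<b≤a
flip sign back: reduced form of f is (-2,1,-3)
g: translate: b→1 (≡-5 mod 6), so (3,-5,4)→(3,1,2)
g: flip: (3,1,2)→(2,-1,3)
g: reduced (well bottom): (2,-1,3) with a≤c, −a<b≤a
reduced forms (-2, 1, -3) vs (2, -1, 3) ⇒ inequivalent

no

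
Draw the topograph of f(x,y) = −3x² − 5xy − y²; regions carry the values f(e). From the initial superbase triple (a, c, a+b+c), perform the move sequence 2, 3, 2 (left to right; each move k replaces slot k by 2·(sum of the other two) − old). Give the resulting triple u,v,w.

start (-3,-1,-9) = (f(1,0),f(0,1),f(1,1))
replace slot 2: 2·((-3)+(-9)) − (-1) = -23 → (-3,-23,-9)
replace slot 3: 2·((-3)+(-23)) − (-9) = -43 → (-3,-23,-43)
replace slot 2: 2·((-3)+(-43)) − (-23) = -69 → (-3,-69,-43)

-3,-69,-43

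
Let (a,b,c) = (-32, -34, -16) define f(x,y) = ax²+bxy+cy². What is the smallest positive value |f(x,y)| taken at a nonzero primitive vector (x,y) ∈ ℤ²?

translate: b→-30 (≡34 mod 64), so (32,34,16)→(32,-30,14)
flip: (32,-30,14)→(14,30,32)
translate: b→2 (≡30 mod 28), so (14,30,32)→(14,2,16)
reduced (well bottom): (14,2,16) with a≤c, −a<b≤a
well minimum |f| = |-14| = 14 (negative-definite)

14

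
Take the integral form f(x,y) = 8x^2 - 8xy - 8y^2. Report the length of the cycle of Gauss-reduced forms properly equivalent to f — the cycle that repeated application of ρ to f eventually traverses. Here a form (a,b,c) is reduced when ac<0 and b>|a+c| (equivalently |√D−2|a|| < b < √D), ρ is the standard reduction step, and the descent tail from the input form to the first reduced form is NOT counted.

D = 320, ⌊√D⌋ = 17
descent: ρ → (-8,8,8)  [lands on river]
river: ρ → (8,8,-8)
ρ-cycle length = 2 (tail of 1 descent step not counted)

2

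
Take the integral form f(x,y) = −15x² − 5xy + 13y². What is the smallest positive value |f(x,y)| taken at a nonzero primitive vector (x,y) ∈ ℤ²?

descent: ρ → (13,5,-15)  [lands on river]
river: ρ → (-15,25,3)
river: ρ → (3,23,-23)
river: ρ → (-23,23,3)
river: ρ → (3,25,-15)
river: ρ → (-15,5,13)
river: ρ → (13,21,-7)
river: ρ → (-7,21,13)
closes: descent 1, river 8
min |a| on river = 3

3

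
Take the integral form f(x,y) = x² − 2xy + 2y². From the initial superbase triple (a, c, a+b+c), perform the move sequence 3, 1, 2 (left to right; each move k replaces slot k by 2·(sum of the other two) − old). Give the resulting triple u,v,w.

start (1,2,1) = (f(1,0),f(0,1),f(1,1))
replace slot 3: 2·(1+2) − 1 = 5 → (1,2,5)
replace slot 1: 2·(2+5) − 1 = 13 → (13,2,5)
replace slot 2: 2·(13+5) − 2 = 34 → (13,34,5)

13,34,5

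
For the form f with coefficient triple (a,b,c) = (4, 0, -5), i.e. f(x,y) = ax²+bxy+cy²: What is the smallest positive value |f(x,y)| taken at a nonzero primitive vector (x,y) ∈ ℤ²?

descent: ρ → (-5,0,4)
descent: ρ → (4,8,-1)  [lands on river]
river: ρ → (-1,8,4)
closes: descent 2, river 2
min |a| on river = 1

1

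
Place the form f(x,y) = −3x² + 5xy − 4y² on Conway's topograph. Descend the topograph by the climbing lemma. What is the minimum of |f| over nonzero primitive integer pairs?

translate: b→1 (≡-5 mod 6), so (3,-5,4)→(3,1,2)
flip: (3,1,2)→(2,-1,3)
reduced (well bottom): (2,-1,3) with a≤c, −a<b≤a
well minimum |f| = |-2| = 2 (negative-definite)

2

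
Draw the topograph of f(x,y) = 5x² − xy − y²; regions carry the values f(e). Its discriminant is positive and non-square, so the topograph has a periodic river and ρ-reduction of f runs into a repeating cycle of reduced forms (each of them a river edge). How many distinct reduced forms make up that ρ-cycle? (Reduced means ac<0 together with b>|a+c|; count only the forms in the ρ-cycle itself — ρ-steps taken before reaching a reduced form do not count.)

D = 21, ⌊√D⌋ = 4
descent: ρ → (-1,3,3)  [lands on river]
river: ρ → (3,3,-1)
ρ-cycle length = 2 (tail of 1 descent step not counted)

2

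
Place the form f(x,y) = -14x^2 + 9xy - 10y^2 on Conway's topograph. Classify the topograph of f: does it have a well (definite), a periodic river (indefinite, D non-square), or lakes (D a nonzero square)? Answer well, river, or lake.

D = b²−4ac = 9² − 4·(-14)·(-10) = -479
D < 0 ⇒ definite ⇒ every region one sign ⇒ single well

well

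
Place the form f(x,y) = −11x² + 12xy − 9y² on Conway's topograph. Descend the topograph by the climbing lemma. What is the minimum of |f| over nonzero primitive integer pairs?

translate: b→10 (≡-12 mod 22), so (11,-12,9)→(11,10,8)
flip: (11,10,8)→(8,-10,11)
translate: b→6 (≡-10 mod 16), so (8,-10,11)→(8,6,9)
reduced (well bottom): (8,6,9) with a≤c, −a<b≤a
well minimum |f| = |-8| = 8 (negative-definite)

8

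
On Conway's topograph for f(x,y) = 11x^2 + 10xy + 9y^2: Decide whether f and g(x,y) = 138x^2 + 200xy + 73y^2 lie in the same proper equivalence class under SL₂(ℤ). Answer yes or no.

D₁ = -296, D₂ = -296
f: flip: (11,10,9)→(9,-10,11)
f: translate: b→8 (≡-10 mod 18), so (9,-10,11)→(9,8,10)
f: reduced (well bottom): (9,8,10) with a≤c, −a<b≤a
g: translate: b→-76 (≡200 mod 276), so (138,200,73)→(138,-76,11)
g: flip: (138,-76,11)→(11,76,138)
g: translate: b→10 (≡76 mod 22), so (11,76,138)→(11,10,9)
g: flip: (11,10,9)→(9,-10,11)
g: translate: b→8 (≡-10 mod 18), so (9,-10,11)→(9,8,10)
g: reduced (well bottom): (9,8,10) with a≤c, −a<b≤a
reduced forms (9, 8, 10) vs (9, 8, 10) ⇒ equivalent

yes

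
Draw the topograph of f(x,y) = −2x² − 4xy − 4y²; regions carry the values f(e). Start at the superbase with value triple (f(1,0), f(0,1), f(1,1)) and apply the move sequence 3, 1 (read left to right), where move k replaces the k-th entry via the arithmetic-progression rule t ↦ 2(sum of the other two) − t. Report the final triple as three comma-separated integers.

start (-2,-4,-10) = (f(1,0),f(0,1),f(1,1))
replace slot 3: 2·((-2)+(-4)) − (-10) = -2 → (-2,-4,-2)
replace slot 1: 2·((-4)+(-2)) − (-2) = -10 → (-10,-4,-2)

-10,-4,-2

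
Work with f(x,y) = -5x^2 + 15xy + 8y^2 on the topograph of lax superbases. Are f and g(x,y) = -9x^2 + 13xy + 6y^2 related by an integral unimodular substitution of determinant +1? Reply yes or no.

D₁ = 385, D₂ = 385
river cycle of f (length 10): (8, 17, -3), (-3, 19, 2), (2, 17, -12), (-12, 7, 7), (7, 7, -12), (-12, 17, 2), (2, 19, -3), (-3, 17, 8), (8, 15, -5), (-5, 15, 8)
river cycle of g (length 12): (6, 11, -11), (-11, 11, 6), (6, 13, -9), (-9, 5, 10), (10, 15, -4), (-4, 17, 6), (6, 19, -1), (-1, 19, 6), (6, 17, -4), (-4, 15, 10), … (2 more)
cycles differ ⇒ inequivalent

no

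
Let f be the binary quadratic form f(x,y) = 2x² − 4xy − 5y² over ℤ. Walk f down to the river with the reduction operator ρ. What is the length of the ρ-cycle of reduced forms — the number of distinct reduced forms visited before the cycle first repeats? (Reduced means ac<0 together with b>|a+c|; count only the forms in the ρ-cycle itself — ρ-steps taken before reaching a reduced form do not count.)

D = 56, ⌊√D⌋ = 7
descent: ρ → (-5,4,2)  [lands on river]
river: ρ → (2,4,-5)
river: ρ → (-5,6,1)
river: ρ → (1,6,-5)
ρ-cycle length = 4 (tail of 1 descent step not counted)

4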